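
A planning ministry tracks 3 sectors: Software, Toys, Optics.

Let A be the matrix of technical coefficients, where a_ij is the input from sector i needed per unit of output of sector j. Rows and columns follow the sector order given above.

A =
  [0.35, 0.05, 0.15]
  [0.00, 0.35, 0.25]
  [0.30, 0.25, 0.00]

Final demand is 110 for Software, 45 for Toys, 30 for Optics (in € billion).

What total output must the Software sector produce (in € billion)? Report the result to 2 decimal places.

x_1 = 205.98

I − A =
  [   0.65    -0.05    -0.15]
  [   0.00     0.65    -0.25]
  [  -0.30    -0.25     1.00]
Cofactors of I−A, C_ij = (−1)^(i+j)·(minor ij) (rows/columns in the sector order above):
  C_11 = (0.65)(1.00) − (-0.25)(-0.25) = 0.5875
  C_12 = −[(0.00)(1.00) − (-0.25)(-0.30)] = 0.0750
  C_13 = (0.00)(-0.25) − (0.65)(-0.30) = 0.1950
  C_21 = −[(-0.05)(1.00) − (-0.15)(-0.25)] = 0.0875
  C_22 = (0.65)(1.00) − (-0.15)(-0.30) = 0.6050
  C_23 = −[(0.65)(-0.25) − (-0.05)(-0.30)] = 0.1775
  C_31 = (-0.05)(-0.25) − (-0.15)(0.65) = 0.1100
  C_32 = −[(0.65)(-0.25) − (-0.15)(0.00)] = 0.1625
  C_33 = (0.65)(0.65) − (-0.05)(0.00) = 0.4225
det(I−A) = Σ_j (I−A)_1j·C_1j = (0.65)(0.5875) + (-0.05)(0.0750) + (-0.15)(0.1950) = 0.348875
adj(I−A) = Cᵀ =
  [ 0.5875   0.0875   0.1100]
  [ 0.0750   0.6050   0.1625]
  [ 0.1950   0.1775   0.4225]
(I − A)⁻¹ = adj(I−A) / det(I−A) ≈
  [   1.6840     0.2508     0.3153]
  [   0.2150     1.7341     0.4658]
  [   0.5589     0.5088     1.2110]
x = (I − A)⁻¹ d = adj(I−A)·d / det(I−A), with det(I−A) = 0.348875:
  x_1 = (0.5875·110 + 0.0875·45 + 0.1100·30) / 0.348875 = 71.8625 / 0.348875 ≈ 205.98
  x_2 = (0.0750·110 + 0.6050·45 + 0.1625·30) / 0.348875 = 40.35 / 0.348875 ≈ 115.66
  x_3 = (0.1950·110 + 0.1775·45 + 0.4225·30) / 0.348875 = 42.1125 / 0.348875 ≈ 120.71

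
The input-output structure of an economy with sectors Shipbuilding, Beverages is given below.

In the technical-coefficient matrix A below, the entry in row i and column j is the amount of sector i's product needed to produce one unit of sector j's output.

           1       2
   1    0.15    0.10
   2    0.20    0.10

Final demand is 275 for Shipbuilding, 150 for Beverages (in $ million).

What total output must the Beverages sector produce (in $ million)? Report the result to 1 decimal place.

x_2 = 245.0

I − A =
  [   0.85    -0.10]
  [  -0.20     0.90]
det(I−A) = (0.85)(0.90) − (-0.10)(-0.20) = 0.7450
adj(I−A) = [[0.90, 0.10], [0.20, 0.85]]
(I − A)⁻¹ = adj(I−A) / det(I−A) ≈
  [   1.2081     0.1342]
  [   0.2685     1.1409]
x = (I − A)⁻¹ d = adj(I−A)·d / det(I−A), with det(I−A) = 0.7450:
  x_1 = (0.90·275 + 0.10·150) / 0.7450 = 262.50 / 0.7450 ≈ 352.3
  x_2 = (0.20·275 + 0.85·150) / 0.7450 = 182.50 / 0.7450 ≈ 245.0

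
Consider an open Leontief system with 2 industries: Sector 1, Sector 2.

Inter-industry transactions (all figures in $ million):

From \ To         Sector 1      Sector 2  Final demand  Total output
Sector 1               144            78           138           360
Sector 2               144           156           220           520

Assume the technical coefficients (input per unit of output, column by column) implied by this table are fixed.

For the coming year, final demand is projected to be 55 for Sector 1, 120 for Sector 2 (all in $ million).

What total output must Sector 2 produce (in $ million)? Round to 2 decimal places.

x_2 = 261.11

Technical coefficients a_ij = z_ij / X_j:
  a_11 = 144/360 = 0.40, a_21 = 144/360 = 0.40
  a_12 = 78/520 = 0.15, a_22 = 156/520 = 0.30
I − A =
  [   0.60    -0.15]
  [  -0.40     0.70]
det(I−A) = (0.60)(0.70) − (-0.15)(-0.40) = 0.3600
adj(I−A) = [[0.70, 0.15], [0.40, 0.60]]
(I − A)⁻¹ = adj(I−A) / det(I−A) ≈
  [   1.9444     0.4167]
  [   1.1111     1.6667]
x = (I − A)⁻¹ d = adj(I−A)·d / det(I−A), with det(I−A) = 0.3600:
  x_1 = (0.70·55 + 0.15·120) / 0.3600 = 56.50 / 0.3600 ≈ 156.94
  x_2 = (0.40·55 + 0.60·120) / 0.3600 = 94.00 / 0.3600 ≈ 261.11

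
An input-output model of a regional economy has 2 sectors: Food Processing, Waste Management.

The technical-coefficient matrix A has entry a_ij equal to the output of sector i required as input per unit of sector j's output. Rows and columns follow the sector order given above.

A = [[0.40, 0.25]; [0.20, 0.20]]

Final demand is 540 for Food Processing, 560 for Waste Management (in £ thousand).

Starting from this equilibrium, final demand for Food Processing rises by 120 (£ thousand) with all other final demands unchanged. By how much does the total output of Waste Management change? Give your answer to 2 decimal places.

Δx_2 = 55.81

I − A =
  [   0.60    -0.25]
  [  -0.20     0.80]
det(I−A) = (0.60)(0.80) − (-0.25)(-0.20) = 0.4300
adj(I−A) = [[0.80, 0.25], [0.20, 0.60]]
(I − A)⁻¹ = adj(I−A) / det(I−A) ≈
  [   1.8605     0.5814]
  [   0.4651     1.3953]
Δx = (I − A)⁻¹ Δd with Δd having +120 in the Food Processing component and 0 elsewhere.
So Δx_2 = L_21 · (+120), where L_21 = adj(I−A)_21 / det(I−A) = 0.20 / 0.4300.
Δx_2 = 0.20 × (+120) / 0.4300 = 24.00 / 0.4300 ≈ 55.81.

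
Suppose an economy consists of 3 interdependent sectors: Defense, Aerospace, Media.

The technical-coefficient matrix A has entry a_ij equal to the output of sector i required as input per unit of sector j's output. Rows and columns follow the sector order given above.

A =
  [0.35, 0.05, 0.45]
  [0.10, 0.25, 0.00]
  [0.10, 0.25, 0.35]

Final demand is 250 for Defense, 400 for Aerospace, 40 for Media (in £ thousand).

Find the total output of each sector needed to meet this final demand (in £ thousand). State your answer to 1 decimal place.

x_D = 719.9, x_A = 629.3, x_M = 414.3

I − A =
  [   0.65    -0.05    -0.45]
  [  -0.10     0.75     0.00]
  [  -0.10    -0.25     0.65]
Cofactors of I−A, C_ij = (−1)^(i+j)·(minor ij) (rows/columns in the sector order above):
  C_11 = (0.75)(0.65) − (0.00)(-0.25) = 0.4875
  C_12 = −[(-0.10)(0.65) − (0.00)(-0.10)] = 0.0650
  C_13 = (-0.10)(-0.25) − (0.75)(-0.10) = 0.1000
  C_21 = −[(-0.05)(0.65) − (-0.45)(-0.25)] = 0.1450
  C_22 = (0.65)(0.65) − (-0.45)(-0.10) = 0.3775
  C_23 = −[(0.65)(-0.25) − (-0.05)(-0.10)] = 0.1675
  C_31 = (-0.05)(0.00) − (-0.45)(0.75) = 0.3375
  C_32 = −[(0.65)(0.00) − (-0.45)(-0.10)] = 0.0450
  C_33 = (0.65)(0.75) − (-0.05)(-0.10) = 0.4825
det(I−A) = Σ_j (I−A)_1j·C_1j = (0.65)(0.4875) + (-0.05)(0.0650) + (-0.45)(0.1000) = 0.268625
adj(I−A) = Cᵀ =
  [ 0.4875   0.1450   0.3375]
  [ 0.0650   0.3775   0.0450]
  [ 0.1000   0.1675   0.4825]
(I − A)⁻¹ = adj(I−A) / det(I−A) ≈
  [   1.8148     0.5398     1.2564]
  [   0.2420     1.4053     0.1675]
  [   0.3723     0.6235     1.7962]
x = (I − A)⁻¹ d = adj(I−A)·d / det(I−A), with det(I−A) = 0.268625:
  x_D = (0.4875·250 + 0.1450·400 + 0.3375·40) / 0.268625 = 193.375 / 0.268625 ≈ 719.9
  x_A = (0.0650·250 + 0.3775·400 + 0.0450·40) / 0.268625 = 169.05 / 0.268625 ≈ 629.3
  x_M = (0.1000·250 + 0.1675·400 + 0.4825·40) / 0.268625 = 111.30 / 0.268625 ≈ 414.3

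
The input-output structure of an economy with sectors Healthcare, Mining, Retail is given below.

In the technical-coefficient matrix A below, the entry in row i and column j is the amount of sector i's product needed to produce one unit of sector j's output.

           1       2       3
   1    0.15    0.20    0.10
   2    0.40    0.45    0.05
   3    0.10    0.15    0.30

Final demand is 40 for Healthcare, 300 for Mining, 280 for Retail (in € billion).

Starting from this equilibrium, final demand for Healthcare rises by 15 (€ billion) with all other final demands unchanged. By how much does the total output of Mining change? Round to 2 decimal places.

Δx_2 = 16.94

I − A =
  [   0.85    -0.20    -0.10]
  [  -0.40     0.55    -0.05]
  [  -0.10    -0.15     0.70]
Cofactors of I−A, C_ij = (−1)^(i+j)·(minor ij) (rows/columns in the sector order above):
  C_11 = (0.55)(0.70) − (-0.05)(-0.15) = 0.3775
  C_12 = −[(-0.40)(0.70) − (-0.05)(-0.10)] = 0.2850
  C_13 = (-0.40)(-0.15) − (0.55)(-0.10) = 0.1150
  C_21 = −[(-0.20)(0.70) − (-0.10)(-0.15)] = 0.1550
  C_22 = (0.85)(0.70) − (-0.10)(-0.10) = 0.5850
  C_23 = −[(0.85)(-0.15) − (-0.20)(-0.10)] = 0.1475
  C_31 = (-0.20)(-0.05) − (-0.10)(0.55) = 0.0650
  C_32 = −[(0.85)(-0.05) − (-0.10)(-0.40)] = 0.0825
  C_33 = (0.85)(0.55) − (-0.20)(-0.40) = 0.3875
det(I−A) = Σ_j (I−A)_1j·C_1j = (0.85)(0.3775) + (-0.20)(0.2850) + (-0.10)(0.1150) = 0.252375
adj(I−A) = Cᵀ =
  [ 0.3775   0.1550   0.0650]
  [ 0.2850   0.5850   0.0825]
  [ 0.1150   0.1475   0.3875]
(I − A)⁻¹ = adj(I−A) / det(I−A) ≈
  [   1.4958     0.6142     0.2576]
  [   1.1293     2.3180     0.3269]
  [   0.4557     0.5844     1.5354]
Δx = (I − A)⁻¹ Δd with Δd having +15 in the Healthcare component and 0 elsewhere.
So Δx_2 = L_21 · (+15), where L_21 = adj(I−A)_21 / det(I−A) = 0.2850 / 0.252375.
Δx_2 = 0.2850 × (+15) / 0.252375 = 4.275 / 0.252375 ≈ 16.94.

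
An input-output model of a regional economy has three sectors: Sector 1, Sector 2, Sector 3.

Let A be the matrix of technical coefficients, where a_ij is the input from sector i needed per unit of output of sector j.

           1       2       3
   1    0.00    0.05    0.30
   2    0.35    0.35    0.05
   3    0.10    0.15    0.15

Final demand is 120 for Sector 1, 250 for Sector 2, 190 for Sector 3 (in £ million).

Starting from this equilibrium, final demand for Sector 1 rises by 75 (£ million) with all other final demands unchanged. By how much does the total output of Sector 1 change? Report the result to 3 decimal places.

Δx_1 = 82.638

I − A =
  [   1.00    -0.05    -0.30]
  [  -0.35     0.65    -0.05]
  [  -0.10    -0.15     0.85]
Cofactors of I−A, C_ij = (−1)^(i+j)·(minor ij) (rows/columns in the sector order above):
  C_11 = (0.65)(0.85) − (-0.05)(-0.15) = 0.5450
  C_12 = −[(-0.35)(0.85) − (-0.05)(-0.10)] = 0.3025
  C_13 = (-0.35)(-0.15) − (0.65)(-0.10) = 0.1175
  C_21 = −[(-0.05)(0.85) − (-0.30)(-0.15)] = 0.0875
  C_22 = (1.00)(0.85) − (-0.30)(-0.10) = 0.8200
  C_23 = −[(1.00)(-0.15) − (-0.05)(-0.10)] = 0.1550
  C_31 = (-0.05)(-0.05) − (-0.30)(0.65) = 0.1975
  C_32 = −[(1.00)(-0.05) − (-0.30)(-0.35)] = 0.1550
  C_33 = (1.00)(0.65) − (-0.05)(-0.35) = 0.6325
det(I−A) = Σ_j (I−A)_1j·C_1j = (1.00)(0.5450) + (-0.05)(0.3025) + (-0.30)(0.1175) = 0.494625
adj(I−A) = Cᵀ =
  [ 0.5450   0.0875   0.1975]
  [ 0.3025   0.8200   0.1550]
  [ 0.1175   0.1550   0.6325]
(I − A)⁻¹ = adj(I−A) / det(I−A) ≈
  [   1.1018     0.1769     0.3993]
  [   0.6116     1.6578     0.3134]
  [   0.2376     0.3134     1.2787]
Δx = (I − A)⁻¹ Δd with Δd having +75 in the Sector 1 component and 0 elsewhere.
So Δx_1 = L_11 · (+75), where L_11 = adj(I−A)_11 / det(I−A) = 0.5450 / 0.494625.
Δx_1 = 0.5450 × (+75) / 0.494625 = 40.875 / 0.494625 ≈ 82.638.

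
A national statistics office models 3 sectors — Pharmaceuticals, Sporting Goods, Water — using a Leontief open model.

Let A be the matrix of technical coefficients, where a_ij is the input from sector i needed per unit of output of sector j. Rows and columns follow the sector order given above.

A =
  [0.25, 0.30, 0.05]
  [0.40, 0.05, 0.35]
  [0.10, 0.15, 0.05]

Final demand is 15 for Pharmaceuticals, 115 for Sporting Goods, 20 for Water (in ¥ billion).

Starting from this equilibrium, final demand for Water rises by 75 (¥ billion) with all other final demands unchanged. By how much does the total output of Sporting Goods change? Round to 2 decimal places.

I − A =
  [   0.75    -0.30    -0.05]
  [  -0.40     0.95    -0.35]
  [  -0.10    -0.15     0.95]
Cofactors of I−A, C_ij = (−1)^(i+j)·(minor ij) (rows/columns in the sector order above):
  C_11 = (0.95)(0.95) − (-0.35)(-0.15) = 0.8500
  C_12 = −[(-0.40)(0.95) − (-0.35)(-0.10)] = 0.4150
  C_13 = (-0.40)(-0.15) − (0.95)(-0.10) = 0.1550
  C_21 = −[(-0.30)(0.95) − (-0.05)(-0.15)] = 0.2925
  C_22 = (0.75)(0.95) − (-0.05)(-0.10) = 0.7075
  C_23 = −[(0.75)(-0.15) − (-0.30)(-0.10)] = 0.1425
  C_31 = (-0.30)(-0.35) − (-0.05)(0.95) = 0.1525
  C_32 = −[(0.75)(-0.35) − (-0.05)(-0.40)] = 0.2825
  C_33 = (0.75)(0.95) − (-0.30)(-0.40) = 0.5925
det(I−A) = Σ_j (I−A)_1j·C_1j = (0.75)(0.8500) + (-0.30)(0.4150) + (-0.05)(0.1550) = 0.50525
adj(I−A) = Cᵀ =
  [ 0.8500   0.2925   0.1525]
  [ 0.4150   0.7075   0.2825]
  [ 0.1550   0.1425   0.5925]
(I − A)⁻¹ = adj(I−A) / det(I−A) ≈
  [   1.6823     0.5789     0.3018]
  [   0.8214     1.4003     0.5591]
  [   0.3068     0.2820     1.1727]
Δx = (I − A)⁻¹ Δd with Δd having +75 in the Water component and 0 elsewhere.
So Δx_2 = L_23 · (+75), where L_23 = adj(I−A)_23 / det(I−A) = 0.2825 / 0.50525.
Δx_2 = 0.2825 × (+75) / 0.50525 = 21.1875 / 0.50525 ≈ 41.93.

Δx_2 = 41.93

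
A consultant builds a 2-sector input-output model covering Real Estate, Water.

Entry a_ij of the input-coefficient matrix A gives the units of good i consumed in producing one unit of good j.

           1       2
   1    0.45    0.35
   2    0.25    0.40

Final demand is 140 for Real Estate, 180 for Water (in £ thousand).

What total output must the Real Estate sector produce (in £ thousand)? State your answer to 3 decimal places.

I − A =
  [   0.55    -0.35]
  [  -0.25     0.60]
det(I−A) = (0.55)(0.60) − (-0.35)(-0.25) = 0.2425
adj(I−A) = [[0.60, 0.35], [0.25, 0.55]]
(I − A)⁻¹ = adj(I−A) / det(I−A) ≈
  [   2.4742     1.4433]
  [   1.0309     2.2680]
x = (I − A)⁻¹ d = adj(I−A)·d / det(I−A), with det(I−A) = 0.2425:
  x_1 = (0.60·140 + 0.35·180) / 0.2425 = 147.00 / 0.2425 ≈ 606.186
  x_2 = (0.25·140 + 0.55·180) / 0.2425 = 134.00 / 0.2425 ≈ 552.577

x_1 = 606.186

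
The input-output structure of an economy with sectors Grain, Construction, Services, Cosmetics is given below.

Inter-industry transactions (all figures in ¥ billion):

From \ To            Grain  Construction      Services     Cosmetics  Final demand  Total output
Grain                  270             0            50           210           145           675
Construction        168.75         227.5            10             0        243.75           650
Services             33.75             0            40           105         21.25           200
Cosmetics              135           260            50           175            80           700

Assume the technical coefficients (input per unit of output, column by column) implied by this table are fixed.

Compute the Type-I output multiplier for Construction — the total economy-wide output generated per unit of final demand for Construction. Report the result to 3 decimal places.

m_2 = 4.201

Technical coefficients a_ij = z_ij / X_j:
  a_11 = 270/675 = 0.40, a_21 = 168.75/675 = 0.25, a_31 = 33.75/675 = 0.05, a_41 = 135/675 = 0.20
  a_12 = 0/650 = 0.00, a_22 = 227.5/650 = 0.35, a_32 = 0/650 = 0.00, a_42 = 260/650 = 0.40
  a_13 = 50/200 = 0.25, a_23 = 10/200 = 0.05, a_33 = 40/200 = 0.20, a_43 = 50/200 = 0.25
  a_14 = 210/700 = 0.30, a_24 = 0/700 = 0.00, a_34 = 105/700 = 0.15, a_44 = 175/700 = 0.25
I − A =
  [   0.60     0.00    -0.25    -0.30]
  [  -0.25     0.65    -0.05     0.00]
  [  -0.05     0.00     0.80    -0.15]
  [  -0.20    -0.40    -0.25     0.75]
Compute the cofactors C_ij = (−1)^(i+j)·(3×3 minor ij) of I−A; the adjugate is their transpose:
adj(I−A) = Cᵀ =
  [ 0.362625   0.111000   0.176625   0.180375]
  [ 0.144000   0.268875   0.085125   0.074625]
  [ 0.058875   0.042000   0.223500   0.068250]
  [ 0.193125   0.187000   0.167000   0.303875]
det(I−A) = Σ_j (I−A)_1j·C_1j = (0.60)(0.362625) + (0.00)(0.144000) + (-0.25)(0.058875) + (-0.30)(0.193125) = 0.14491875
(I − A)⁻¹ = adj(I−A) / det(I−A) ≈
  [   2.5023     0.7659     1.2188     1.2447]
  [   0.9937     1.8553     0.5874     0.5149]
  [   0.4063     0.2898     1.5422     0.4710]
  [   1.3326     1.2904     1.1524     2.0969]
The output multiplier for sector j is the column-j sum of the Leontief inverse (I − A)⁻¹ = adj(I−A) / det(I−A).
Column 2 of adj(I−A): (0.111000, 0.268875, 0.042000, 0.187000); det(I−A) = 0.14491875.
m_2 = (0.111000 + 0.268875 + 0.042000 + 0.187000) / 0.14491875 = 0.608875 / 0.14491875 ≈ 4.201.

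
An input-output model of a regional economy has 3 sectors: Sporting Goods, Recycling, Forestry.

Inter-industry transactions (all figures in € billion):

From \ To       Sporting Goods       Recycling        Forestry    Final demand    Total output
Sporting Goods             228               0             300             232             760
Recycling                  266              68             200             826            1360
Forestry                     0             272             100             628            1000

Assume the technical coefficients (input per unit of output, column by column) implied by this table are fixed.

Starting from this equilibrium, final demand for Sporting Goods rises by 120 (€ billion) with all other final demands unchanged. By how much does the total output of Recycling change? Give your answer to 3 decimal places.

Technical coefficients a_ij = z_ij / X_j:
  a_SS = 228/760 = 0.30, a_RS = 266/760 = 0.35, a_FS = 0/760 = 0.00
  a_SR = 0/1360 = 0.00, a_RR = 68/1360 = 0.05, a_FR = 272/1360 = 0.20
  a_SF = 300/1000 = 0.30, a_RF = 200/1000 = 0.20, a_FF = 100/1000 = 0.10
I − A =
  [   0.70     0.00    -0.30]
  [  -0.35     0.95    -0.20]
  [   0.00    -0.20     0.90]
Cofactors of I−A, C_ij = (−1)^(i+j)·(minor ij) (rows/columns in the sector order above):
  C_11 = (0.95)(0.90) − (-0.20)(-0.20) = 0.8150
  C_12 = −[(-0.35)(0.90) − (-0.20)(0.00)] = 0.3150
  C_13 = (-0.35)(-0.20) − (0.95)(0.00) = 0.0700
  C_21 = −[(0.00)(0.90) − (-0.30)(-0.20)] = 0.0600
  C_22 = (0.70)(0.90) − (-0.30)(0.00) = 0.6300
  C_23 = −[(0.70)(-0.20) − (0.00)(0.00)] = 0.1400
  C_31 = (0.00)(-0.20) − (-0.30)(0.95) = 0.2850
  C_32 = −[(0.70)(-0.20) − (-0.30)(-0.35)] = 0.2450
  C_33 = (0.70)(0.95) − (0.00)(-0.35) = 0.6650
det(I−A) = Σ_j (I−A)_1j·C_1j = (0.70)(0.8150) + (0.00)(0.3150) + (-0.30)(0.0700) = 0.5495
adj(I−A) = Cᵀ =
  [ 0.8150   0.0600   0.2850]
  [ 0.3150   0.6300   0.2450]
  [ 0.0700   0.1400   0.6650]
(I − A)⁻¹ = adj(I−A) / det(I−A) ≈
  [   1.4832     0.1092     0.5187]
  [   0.5732     1.1465     0.4459]
  [   0.1274     0.2548     1.2102]
Δx = (I − A)⁻¹ Δd with Δd having +120 in the Sporting Goods component and 0 elsewhere.
So Δx_R = L_RS · (+120), where L_RS = adj(I−A)_RS / det(I−A) = 0.3150 / 0.5495.
Δx_R = 0.3150 × (+120) / 0.5495 = 37.80 / 0.5495 ≈ 68.790.

Δx_R = 68.790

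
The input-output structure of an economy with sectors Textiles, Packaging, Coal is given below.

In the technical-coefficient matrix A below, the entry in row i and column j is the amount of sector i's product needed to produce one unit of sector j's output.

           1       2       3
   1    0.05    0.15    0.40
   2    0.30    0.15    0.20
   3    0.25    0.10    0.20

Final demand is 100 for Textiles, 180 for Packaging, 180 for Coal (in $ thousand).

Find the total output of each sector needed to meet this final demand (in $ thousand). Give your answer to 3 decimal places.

x_1 = 331.757, x_2 = 418.499, x_3 = 380.987

I − A =
  [   0.95    -0.15    -0.40]
  [  -0.30     0.85    -0.20]
  [  -0.25    -0.10     0.80]
Cofactors of I−A, C_ij = (−1)^(i+j)·(minor ij) (rows/columns in the sector order above):
  C_11 = (0.85)(0.80) − (-0.20)(-0.10) = 0.6600
  C_12 = −[(-0.30)(0.80) − (-0.20)(-0.25)] = 0.2900
  C_13 = (-0.30)(-0.10) − (0.85)(-0.25) = 0.2425
  C_21 = −[(-0.15)(0.80) − (-0.40)(-0.10)] = 0.1600
  C_22 = (0.95)(0.80) − (-0.40)(-0.25) = 0.6600
  C_23 = −[(0.95)(-0.10) − (-0.15)(-0.25)] = 0.1325
  C_31 = (-0.15)(-0.20) − (-0.40)(0.85) = 0.3700
  C_32 = −[(0.95)(-0.20) − (-0.40)(-0.30)] = 0.3100
  C_33 = (0.95)(0.85) − (-0.15)(-0.30) = 0.7625
det(I−A) = Σ_j (I−A)_1j·C_1j = (0.95)(0.6600) + (-0.15)(0.2900) + (-0.40)(0.2425) = 0.4865
adj(I−A) = Cᵀ =
  [ 0.6600   0.1600   0.3700]
  [ 0.2900   0.6600   0.3100]
  [ 0.2425   0.1325   0.7625]
(I − A)⁻¹ = adj(I−A) / det(I−A) ≈
  [   1.3566     0.3289     0.7605]
  [   0.5961     1.3566     0.6372]
  [   0.4985     0.2724     1.5673]
x = (I − A)⁻¹ d = adj(I−A)·d / det(I−A), with det(I−A) = 0.4865:
  x_1 = (0.6600·100 + 0.1600·180 + 0.3700·180) / 0.4865 = 161.40 / 0.4865 ≈ 331.757
  x_2 = (0.2900·100 + 0.6600·180 + 0.3100·180) / 0.4865 = 203.60 / 0.4865 ≈ 418.499
  x_3 = (0.2425·100 + 0.1325·180 + 0.7625·180) / 0.4865 = 185.35 / 0.4865 ≈ 380.987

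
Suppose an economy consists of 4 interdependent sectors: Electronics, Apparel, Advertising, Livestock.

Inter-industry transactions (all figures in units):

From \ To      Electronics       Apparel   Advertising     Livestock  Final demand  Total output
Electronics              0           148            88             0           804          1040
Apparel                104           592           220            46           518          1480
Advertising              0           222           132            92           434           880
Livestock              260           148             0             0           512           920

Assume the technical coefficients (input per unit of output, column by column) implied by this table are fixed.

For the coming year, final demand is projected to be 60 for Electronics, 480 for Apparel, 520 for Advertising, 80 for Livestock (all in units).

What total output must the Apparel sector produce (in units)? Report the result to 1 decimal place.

Technical coefficients a_ij = z_ij / X_j:
  a_11 = 0/1040 = 0.00, a_21 = 104/1040 = 0.10, a_31 = 0/1040 = 0.00, a_41 = 260/1040 = 0.25
  a_12 = 148/1480 = 0.10, a_22 = 592/1480 = 0.40, a_32 = 222/1480 = 0.15, a_42 = 148/1480 = 0.10
  a_13 = 88/880 = 0.10, a_23 = 220/880 = 0.25, a_33 = 132/880 = 0.15, a_43 = 0/880 = 0.00
  a_14 = 0/920 = 0.00, a_24 = 46/920 = 0.05, a_34 = 92/920 = 0.10, a_44 = 0/920 = 0.00
I − A =
  [   1.00    -0.10    -0.10     0.00]
  [  -0.10     0.60    -0.25    -0.05]
  [   0.00    -0.15     0.85    -0.10]
  [  -0.25    -0.10     0.00     1.00]
Compute the cofactors C_ij = (−1)^(i+j)·(3×3 minor ij) of I−A; the adjugate is their transpose:
adj(I−A) = Cᵀ =
  [ 0.465750   0.101000   0.084500   0.013500]
  [ 0.101875   0.847500   0.261250   0.068500]
  [ 0.032875   0.162500   0.583750   0.066500]
  [ 0.126625   0.110000   0.047250   0.462500]
det(I−A) = Σ_j (I−A)_1j·C_1j = (1.00)(0.465750) + (-0.10)(0.101875) + (-0.10)(0.032875) + (0.00)(0.126625) = 0.452275
(I − A)⁻¹ = adj(I−A) / det(I−A) ≈
  [   1.0298     0.2233     0.1868     0.0298]
  [   0.2253     1.8739     0.5776     0.1515]
  [   0.0727     0.3593     1.2907     0.1470]
  [   0.2800     0.2432     0.1045     1.0226]
x = (I − A)⁻¹ d = adj(I−A)·d / det(I−A), with det(I−A) = 0.452275:
  x_1 = (0.465750·60 + 0.101000·480 + 0.084500·520 + 0.013500·80) / 0.452275 = 121.445 / 0.452275 ≈ 268.5
  x_2 = (0.101875·60 + 0.847500·480 + 0.261250·520 + 0.068500·80) / 0.452275 = 554.2425 / 0.452275 ≈ 1225.5
  x_3 = (0.032875·60 + 0.162500·480 + 0.583750·520 + 0.066500·80) / 0.452275 = 388.8425 / 0.452275 ≈ 859.7
  x_4 = (0.126625·60 + 0.110000·480 + 0.047250·520 + 0.462500·80) / 0.452275 = 121.9675 / 0.452275 ≈ 269.7

x_2 = 1225.5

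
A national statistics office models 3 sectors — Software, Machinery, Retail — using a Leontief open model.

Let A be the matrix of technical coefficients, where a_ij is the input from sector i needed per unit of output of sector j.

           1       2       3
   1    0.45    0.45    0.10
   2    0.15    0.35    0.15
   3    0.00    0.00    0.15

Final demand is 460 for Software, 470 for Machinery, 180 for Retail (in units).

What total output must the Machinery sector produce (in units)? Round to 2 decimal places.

x_2 = 1200.51

I − A =
  [   0.55    -0.45    -0.10]
  [  -0.15     0.65    -0.15]
  [   0.00     0.00     0.85]
Cofactors of I−A, C_ij = (−1)^(i+j)·(minor ij) (rows/columns in the sector order above):
  C_11 = (0.65)(0.85) − (-0.15)(0.00) = 0.5525
  C_12 = −[(-0.15)(0.85) − (-0.15)(0.00)] = 0.1275
  C_13 = (-0.15)(0.00) − (0.65)(0.00) = 0.0000
  C_21 = −[(-0.45)(0.85) − (-0.10)(0.00)] = 0.3825
  C_22 = (0.55)(0.85) − (-0.10)(0.00) = 0.4675
  C_23 = −[(0.55)(0.00) − (-0.45)(0.00)] = 0.0000
  C_31 = (-0.45)(-0.15) − (-0.10)(0.65) = 0.1325
  C_32 = −[(0.55)(-0.15) − (-0.10)(-0.15)] = 0.0975
  C_33 = (0.55)(0.65) − (-0.45)(-0.15) = 0.2900
det(I−A) = Σ_j (I−A)_1j·C_1j = (0.55)(0.5525) + (-0.45)(0.1275) + (-0.10)(0.0000) = 0.2465
adj(I−A) = Cᵀ =
  [ 0.5525   0.3825   0.1325]
  [ 0.1275   0.4675   0.0975]
  [ 0.0000   0.0000   0.2900]
(I − A)⁻¹ = adj(I−A) / det(I−A) ≈
  [   2.2414     1.5517     0.5375]
  [   0.5172     1.8966     0.3955]
  [   0.0000     0.0000     1.1765]
x = (I − A)⁻¹ d = adj(I−A)·d / det(I−A), with det(I−A) = 0.2465:
  x_1 = (0.5525·460 + 0.3825·470 + 0.1325·180) / 0.2465 = 457.775 / 0.2465 ≈ 1857.10
  x_2 = (0.1275·460 + 0.4675·470 + 0.0975·180) / 0.2465 = 295.925 / 0.2465 ≈ 1200.51
  x_3 = (0.0000·460 + 0.0000·470 + 0.2900·180) / 0.2465 = 52.20 / 0.2465 ≈ 211.76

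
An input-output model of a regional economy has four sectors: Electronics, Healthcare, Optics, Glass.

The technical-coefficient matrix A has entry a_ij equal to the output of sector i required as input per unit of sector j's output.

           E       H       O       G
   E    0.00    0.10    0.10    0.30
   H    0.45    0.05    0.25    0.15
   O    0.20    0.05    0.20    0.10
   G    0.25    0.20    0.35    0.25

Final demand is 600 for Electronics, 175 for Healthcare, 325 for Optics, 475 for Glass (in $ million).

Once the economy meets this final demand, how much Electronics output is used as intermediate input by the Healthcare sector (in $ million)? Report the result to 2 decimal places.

z_EH = 150.59

I − A =
  [   1.00    -0.10    -0.10    -0.30]
  [  -0.45     0.95    -0.25    -0.15]
  [  -0.20    -0.05     0.80    -0.10]
  [  -0.25    -0.20    -0.35     0.75]
Compute the cofactors C_ij = (−1)^(i+j)·(3×3 minor ij) of I−A; the adjugate is their transpose:
adj(I−A) = Cᵀ =
  [ 0.49575   0.11550   0.20700   0.24900]
  [ 0.33850   0.46650   0.30600   0.26950]
  [ 0.18800   0.08325   0.54675   0.16475]
  [ 0.34325   0.20175   0.40575   0.68525]
det(I−A) = Σ_j (I−A)_1j·C_1j = (1.00)(0.49575) + (-0.10)(0.33850) + (-0.10)(0.18800) + (-0.30)(0.34325) = 0.340125
(I − A)⁻¹ = adj(I−A) / det(I−A) ≈
  [   1.4576     0.3396     0.6086     0.7321]
  [   0.9952     1.3716     0.8997     0.7924]
  [   0.5527     0.2448     1.6075     0.4844]
  [   1.0092     0.5932     1.1929     2.0147]
First solve x = (I − A)⁻¹ d = adj(I−A)·d / det(I−A); in particular x_H = (0.33850·600 + 0.46650·175 + 0.30600·325 + 0.26950·475) / 0.340125 = 512.20 / 0.340125 ≈ 1505.9169.
Intermediate flow from E to H: z_EH = a_EH · x_H = 0.10 × 512.20 / 0.340125 = 51.22 / 0.340125 ≈ 150.59.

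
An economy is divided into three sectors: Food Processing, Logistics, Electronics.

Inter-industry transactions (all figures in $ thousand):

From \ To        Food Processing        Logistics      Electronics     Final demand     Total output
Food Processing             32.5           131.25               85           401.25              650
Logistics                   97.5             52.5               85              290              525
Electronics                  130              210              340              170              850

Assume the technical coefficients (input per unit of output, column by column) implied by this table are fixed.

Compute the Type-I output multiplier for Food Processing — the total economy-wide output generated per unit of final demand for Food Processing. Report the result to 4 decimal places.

Technical coefficients a_ij = z_ij / X_j:
  a_FF = 32.5/650 = 0.05, a_LF = 97.5/650 = 0.15, a_EF = 130/650 = 0.20
  a_FL = 131.25/525 = 0.25, a_LL = 52.5/525 = 0.10, a_EL = 210/525 = 0.40
  a_FE = 85/850 = 0.10, a_LE = 85/850 = 0.10, a_EE = 340/850 = 0.40
I − A =
  [   0.95    -0.25    -0.10]
  [  -0.15     0.90    -0.10]
  [  -0.20    -0.40     0.60]
Cofactors of I−A, C_ij = (−1)^(i+j)·(minor ij) (rows/columns in the sector order above):
  C_11 = (0.90)(0.60) − (-0.10)(-0.40) = 0.5000
  C_12 = −[(-0.15)(0.60) − (-0.10)(-0.20)] = 0.1100
  C_13 = (-0.15)(-0.40) − (0.90)(-0.20) = 0.2400
  C_21 = −[(-0.25)(0.60) − (-0.10)(-0.40)] = 0.1900
  C_22 = (0.95)(0.60) − (-0.10)(-0.20) = 0.5500
  C_23 = −[(0.95)(-0.40) − (-0.25)(-0.20)] = 0.4300
  C_31 = (-0.25)(-0.10) − (-0.10)(0.90) = 0.1150
  C_32 = −[(0.95)(-0.10) − (-0.10)(-0.15)] = 0.1100
  C_33 = (0.95)(0.90) − (-0.25)(-0.15) = 0.8175
det(I−A) = Σ_j (I−A)_1j·C_1j = (0.95)(0.5000) + (-0.25)(0.1100) + (-0.10)(0.2400) = 0.4235
adj(I−A) = Cᵀ =
  [ 0.5000   0.1900   0.1150]
  [ 0.1100   0.5500   0.1100]
  [ 0.2400   0.4300   0.8175]
(I − A)⁻¹ = adj(I−A) / det(I−A) ≈
  [   1.18064     0.44864     0.27155]
  [   0.25974     1.29870     0.25974]
  [   0.56671     1.01535     1.93034]
The output multiplier for sector j is the column-j sum of the Leontief inverse (I − A)⁻¹ = adj(I−A) / det(I−A).
Column F of adj(I−A): (0.5000, 0.1100, 0.2400); det(I−A) = 0.4235.
m_F = (0.5000 + 0.1100 + 0.2400) / 0.4235 = 0.85 / 0.4235 ≈ 2.0071.

m_F = 2.0071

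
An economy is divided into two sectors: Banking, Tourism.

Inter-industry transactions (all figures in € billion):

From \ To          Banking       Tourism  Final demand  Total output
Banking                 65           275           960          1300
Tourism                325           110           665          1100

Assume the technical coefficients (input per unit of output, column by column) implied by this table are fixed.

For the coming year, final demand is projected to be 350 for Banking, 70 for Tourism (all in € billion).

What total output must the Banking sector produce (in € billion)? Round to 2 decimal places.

x_1 = 419.56

Technical coefficients a_ij = z_ij / X_j:
  a_11 = 65/1300 = 0.05, a_21 = 325/1300 = 0.25
  a_12 = 275/1100 = 0.25, a_22 = 110/1100 = 0.10
I − A =
  [   0.95    -0.25]
  [  -0.25     0.90]
det(I−A) = (0.95)(0.90) − (-0.25)(-0.25) = 0.7925
adj(I−A) = [[0.90, 0.25], [0.25, 0.95]]
(I − A)⁻¹ = adj(I−A) / det(I−A) ≈
  [   1.1356     0.3155]
  [   0.3155     1.1987]
x = (I − A)⁻¹ d = adj(I−A)·d / det(I−A), with det(I−A) = 0.7925:
  x_1 = (0.90·350 + 0.25·70) / 0.7925 = 332.50 / 0.7925 ≈ 419.56
  x_2 = (0.25·350 + 0.95·70) / 0.7925 = 154.00 / 0.7925 ≈ 194.32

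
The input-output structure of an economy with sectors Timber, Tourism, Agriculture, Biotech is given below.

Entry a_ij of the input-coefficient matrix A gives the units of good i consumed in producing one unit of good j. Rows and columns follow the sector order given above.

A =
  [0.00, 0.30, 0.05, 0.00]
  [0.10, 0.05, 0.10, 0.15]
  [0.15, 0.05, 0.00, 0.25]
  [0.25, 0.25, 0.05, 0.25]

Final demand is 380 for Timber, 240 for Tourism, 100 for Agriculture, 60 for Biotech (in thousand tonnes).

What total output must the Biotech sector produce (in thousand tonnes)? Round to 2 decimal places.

I − A =
  [   1.00    -0.30    -0.05     0.00]
  [  -0.10     0.95    -0.10    -0.15]
  [  -0.15    -0.05     1.00    -0.25]
  [  -0.25    -0.25    -0.05     0.75]
Compute the cofactors C_ij = (−1)^(i+j)·(3×3 minor ij) of I−A; the adjugate is their transpose:
adj(I−A) = Cᵀ =
  [ 0.652750   0.226250   0.058500   0.064750]
  [ 0.129875   0.728750   0.088125   0.175125]
  [ 0.172500   0.152500   0.641250   0.244250]
  [ 0.272375   0.328500   0.091625   0.903125]
det(I−A) = Σ_j (I−A)_1j·C_1j = (1.00)(0.652750) + (-0.30)(0.129875) + (-0.05)(0.172500) + (0.00)(0.272375) = 0.6051625
(I − A)⁻¹ = adj(I−A) / det(I−A) ≈
  [   1.0786     0.3739     0.0967     0.1070]
  [   0.2146     1.2042     0.1456     0.2894]
  [   0.2850     0.2520     1.0596     0.4036]
  [   0.4501     0.5428     0.1514     1.4924]
x = (I − A)⁻¹ d = adj(I−A)·d / det(I−A), with det(I−A) = 0.6051625:
  x_1 = (0.652750·380 + 0.226250·240 + 0.058500·100 + 0.064750·60) / 0.6051625 = 312.08 / 0.6051625 ≈ 515.70
  x_2 = (0.129875·380 + 0.728750·240 + 0.088125·100 + 0.175125·60) / 0.6051625 = 243.5725 / 0.6051625 ≈ 402.49
  x_3 = (0.172500·380 + 0.152500·240 + 0.641250·100 + 0.244250·60) / 0.6051625 = 180.93 / 0.6051625 ≈ 298.98
  x_4 = (0.272375·380 + 0.328500·240 + 0.091625·100 + 0.903125·60) / 0.6051625 = 245.6925 / 0.6051625 ≈ 405.99

x_4 = 405.99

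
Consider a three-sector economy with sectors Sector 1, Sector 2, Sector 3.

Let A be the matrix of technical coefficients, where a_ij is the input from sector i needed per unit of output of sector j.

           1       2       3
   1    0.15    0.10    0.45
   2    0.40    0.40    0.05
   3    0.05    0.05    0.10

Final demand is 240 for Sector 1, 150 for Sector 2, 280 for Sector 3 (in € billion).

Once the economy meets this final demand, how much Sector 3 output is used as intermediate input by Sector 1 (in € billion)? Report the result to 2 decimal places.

I − A =
  [   0.85    -0.10    -0.45]
  [  -0.40     0.60    -0.05]
  [  -0.05    -0.05     0.90]
Cofactors of I−A, C_ij = (−1)^(i+j)·(minor ij) (rows/columns in the sector order above):
  C_11 = (0.60)(0.90) − (-0.05)(-0.05) = 0.5375
  C_12 = −[(-0.40)(0.90) − (-0.05)(-0.05)] = 0.3625
  C_13 = (-0.40)(-0.05) − (0.60)(-0.05) = 0.0500
  C_21 = −[(-0.10)(0.90) − (-0.45)(-0.05)] = 0.1125
  C_22 = (0.85)(0.90) − (-0.45)(-0.05) = 0.7425
  C_23 = −[(0.85)(-0.05) − (-0.10)(-0.05)] = 0.0475
  C_31 = (-0.10)(-0.05) − (-0.45)(0.60) = 0.2750
  C_32 = −[(0.85)(-0.05) − (-0.45)(-0.40)] = 0.2225
  C_33 = (0.85)(0.60) − (-0.10)(-0.40) = 0.4700
det(I−A) = Σ_j (I−A)_1j·C_1j = (0.85)(0.5375) + (-0.10)(0.3625) + (-0.45)(0.0500) = 0.398125
adj(I−A) = Cᵀ =
  [ 0.5375   0.1125   0.2750]
  [ 0.3625   0.7425   0.2225]
  [ 0.0500   0.0475   0.4700]
(I − A)⁻¹ = adj(I−A) / det(I−A) ≈
  [   1.3501     0.2826     0.6907]
  [   0.9105     1.8650     0.5589]
  [   0.1256     0.1193     1.1805]
First solve x = (I − A)⁻¹ d = adj(I−A)·d / det(I−A); in particular x_1 = (0.5375·240 + 0.1125·150 + 0.2750·280) / 0.398125 = 222.875 / 0.398125 ≈ 559.8116.
Intermediate flow from 3 to 1: z_31 = a_31 · x_1 = 0.05 × 222.875 / 0.398125 = 11.14375 / 0.398125 ≈ 27.99.

z_31 = 27.99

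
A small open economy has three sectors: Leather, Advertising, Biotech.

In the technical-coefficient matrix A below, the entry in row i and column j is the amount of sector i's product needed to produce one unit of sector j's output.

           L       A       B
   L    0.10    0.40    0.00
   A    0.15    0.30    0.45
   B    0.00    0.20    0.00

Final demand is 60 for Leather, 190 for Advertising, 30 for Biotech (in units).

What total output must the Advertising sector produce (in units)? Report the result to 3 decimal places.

I − A =
  [   0.90    -0.40     0.00]
  [  -0.15     0.70    -0.45]
  [   0.00    -0.20     1.00]
Cofactors of I−A, C_ij = (−1)^(i+j)·(minor ij) (rows/columns in the sector order above):
  C_11 = (0.70)(1.00) − (-0.45)(-0.20) = 0.6100
  C_12 = −[(-0.15)(1.00) − (-0.45)(0.00)] = 0.1500
  C_13 = (-0.15)(-0.20) − (0.70)(0.00) = 0.0300
  C_21 = −[(-0.40)(1.00) − (0.00)(-0.20)] = 0.4000
  C_22 = (0.90)(1.00) − (0.00)(0.00) = 0.9000
  C_23 = −[(0.90)(-0.20) − (-0.40)(0.00)] = 0.1800
  C_31 = (-0.40)(-0.45) − (0.00)(0.70) = 0.1800
  C_32 = −[(0.90)(-0.45) − (0.00)(-0.15)] = 0.4050
  C_33 = (0.90)(0.70) − (-0.40)(-0.15) = 0.5700
det(I−A) = Σ_j (I−A)_1j·C_1j = (0.90)(0.6100) + (-0.40)(0.1500) + (0.00)(0.0300) = 0.4890
adj(I−A) = Cᵀ =
  [ 0.6100   0.4000   0.1800]
  [ 0.1500   0.9000   0.4050]
  [ 0.0300   0.1800   0.5700]
(I − A)⁻¹ = adj(I−A) / det(I−A) ≈
  [   1.2474     0.8180     0.3681]
  [   0.3067     1.8405     0.8282]
  [   0.0613     0.3681     1.1656]
x = (I − A)⁻¹ d = adj(I−A)·d / det(I−A), with det(I−A) = 0.4890:
  x_L = (0.6100·60 + 0.4000·190 + 0.1800·30) / 0.4890 = 118.00 / 0.4890 ≈ 241.309
  x_A = (0.1500·60 + 0.9000·190 + 0.4050·30) / 0.4890 = 192.15 / 0.4890 ≈ 392.945
  x_B = (0.0300·60 + 0.1800·190 + 0.5700·30) / 0.4890 = 53.10 / 0.4890 ≈ 108.589

x_A = 392.945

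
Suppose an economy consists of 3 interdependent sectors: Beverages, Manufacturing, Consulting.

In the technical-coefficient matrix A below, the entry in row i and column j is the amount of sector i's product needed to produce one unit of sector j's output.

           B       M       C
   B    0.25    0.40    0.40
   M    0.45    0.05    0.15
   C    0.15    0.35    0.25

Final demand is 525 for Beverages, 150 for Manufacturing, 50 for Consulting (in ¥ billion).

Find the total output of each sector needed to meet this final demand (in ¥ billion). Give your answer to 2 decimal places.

I − A =
  [   0.75    -0.40    -0.40]
  [  -0.45     0.95    -0.15]
  [  -0.15    -0.35     0.75]
Cofactors of I−A, C_ij = (−1)^(i+j)·(minor ij) (rows/columns in the sector order above):
  C_11 = (0.95)(0.75) − (-0.15)(-0.35) = 0.6600
  C_12 = −[(-0.45)(0.75) − (-0.15)(-0.15)] = 0.3600
  C_13 = (-0.45)(-0.35) − (0.95)(-0.15) = 0.3000
  C_21 = −[(-0.40)(0.75) − (-0.40)(-0.35)] = 0.4400
  C_22 = (0.75)(0.75) − (-0.40)(-0.15) = 0.5025
  C_23 = −[(0.75)(-0.35) − (-0.40)(-0.15)] = 0.3225
  C_31 = (-0.40)(-0.15) − (-0.40)(0.95) = 0.4400
  C_32 = −[(0.75)(-0.15) − (-0.40)(-0.45)] = 0.2925
  C_33 = (0.75)(0.95) − (-0.40)(-0.45) = 0.5325
det(I−A) = Σ_j (I−A)_1j·C_1j = (0.75)(0.6600) + (-0.40)(0.3600) + (-0.40)(0.3000) = 0.2310
adj(I−A) = Cᵀ =
  [ 0.6600   0.4400   0.4400]
  [ 0.3600   0.5025   0.2925]
  [ 0.3000   0.3225   0.5325]
(I − A)⁻¹ = adj(I−A) / det(I−A) ≈
  [   2.8571     1.9048     1.9048]
  [   1.5584     2.1753     1.2662]
  [   1.2987     1.3961     2.3052]
x = (I − A)⁻¹ d = adj(I−A)·d / det(I−A), with det(I−A) = 0.2310:
  x_B = (0.6600·525 + 0.4400·150 + 0.4400·50) / 0.2310 = 434.50 / 0.2310 ≈ 1880.95
  x_M = (0.3600·525 + 0.5025·150 + 0.2925·50) / 0.2310 = 279.00 / 0.2310 ≈ 1207.79
  x_C = (0.3000·525 + 0.3225·150 + 0.5325·50) / 0.2310 = 232.50 / 0.2310 ≈ 1006.49

x_B = 1880.95, x_M = 1207.79, x_C = 1006.49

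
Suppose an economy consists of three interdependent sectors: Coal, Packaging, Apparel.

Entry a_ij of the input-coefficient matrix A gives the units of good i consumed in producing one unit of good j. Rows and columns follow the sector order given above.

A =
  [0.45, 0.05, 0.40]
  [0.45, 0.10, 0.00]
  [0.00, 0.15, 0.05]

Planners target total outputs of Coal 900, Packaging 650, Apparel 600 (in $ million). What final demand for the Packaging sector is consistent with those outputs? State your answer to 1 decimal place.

d_P = 180.0

I − A =
  [   0.55    -0.05    -0.40]
  [  -0.45     0.90     0.00]
  [   0.00    -0.15     0.95]
d = (I − A) x:
  d_C = (+0.55)·900 + (-0.05)·650 + (-0.40)·600 = 222.5
  d_P = (-0.45)·900 + (+0.90)·650 + (+0.00)·600 = 180.0
  d_A = (+0.00)·900 + (-0.15)·650 + (+0.95)·600 = 472.5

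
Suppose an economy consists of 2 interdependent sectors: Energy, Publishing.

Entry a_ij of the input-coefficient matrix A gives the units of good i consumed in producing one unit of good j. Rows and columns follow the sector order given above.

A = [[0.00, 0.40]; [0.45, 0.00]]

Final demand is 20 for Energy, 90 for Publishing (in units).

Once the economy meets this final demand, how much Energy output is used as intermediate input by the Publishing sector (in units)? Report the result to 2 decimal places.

I − A =
  [   1.00    -0.40]
  [  -0.45     1.00]
det(I−A) = (1.00)(1.00) − (-0.40)(-0.45) = 0.8200
adj(I−A) = [[1.00, 0.40], [0.45, 1.00]]
(I − A)⁻¹ = adj(I−A) / det(I−A) ≈
  [   1.2195     0.4878]
  [   0.5488     1.2195]
First solve x = (I − A)⁻¹ d = adj(I−A)·d / det(I−A); in particular x_2 = (0.45·20 + 1.00·90) / 0.8200 = 99.00 / 0.8200 ≈ 120.7317.
Intermediate flow from 1 to 2: z_12 = a_12 · x_2 = 0.40 × 99.00 / 0.8200 = 39.60 / 0.8200 ≈ 48.29.

z_12 = 48.29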